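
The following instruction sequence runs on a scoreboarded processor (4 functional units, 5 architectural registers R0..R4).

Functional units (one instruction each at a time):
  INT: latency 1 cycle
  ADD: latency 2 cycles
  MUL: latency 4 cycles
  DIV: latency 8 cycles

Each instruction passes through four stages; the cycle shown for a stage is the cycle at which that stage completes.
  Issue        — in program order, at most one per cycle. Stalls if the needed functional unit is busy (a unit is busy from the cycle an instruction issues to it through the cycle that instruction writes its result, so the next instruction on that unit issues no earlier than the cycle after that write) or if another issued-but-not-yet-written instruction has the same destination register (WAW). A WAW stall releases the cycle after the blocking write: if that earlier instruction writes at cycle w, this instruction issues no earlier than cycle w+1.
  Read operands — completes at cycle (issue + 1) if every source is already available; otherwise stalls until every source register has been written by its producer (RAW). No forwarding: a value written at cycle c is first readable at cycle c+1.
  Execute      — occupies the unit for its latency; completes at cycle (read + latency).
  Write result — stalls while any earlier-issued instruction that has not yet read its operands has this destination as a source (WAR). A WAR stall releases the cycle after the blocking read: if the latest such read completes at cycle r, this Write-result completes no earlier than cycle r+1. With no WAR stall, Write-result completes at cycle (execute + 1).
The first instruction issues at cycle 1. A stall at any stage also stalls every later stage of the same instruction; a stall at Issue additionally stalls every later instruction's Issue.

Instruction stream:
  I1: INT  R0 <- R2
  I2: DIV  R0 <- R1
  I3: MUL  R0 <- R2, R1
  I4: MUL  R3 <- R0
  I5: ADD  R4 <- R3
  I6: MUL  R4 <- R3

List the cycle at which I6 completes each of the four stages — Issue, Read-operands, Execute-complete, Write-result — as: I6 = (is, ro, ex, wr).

I1: IS=1 RO=2 EX=3 WR=4
I2: IS=5 RO=6 EX=14 WR=15  [WAW R0: wait I1 write@4]
I3: IS=16 RO=17 EX=21 WR=22  [WAW R0: wait I2 write@15]
I4: IS=23 RO=24 EX=28 WR=29  [struct: MUL busy until I3 writes@22]
I5: IS=24 RO=30 EX=32 WR=33  [RAW R3: wait I4 write@29]
I6: IS=34 RO=35 EX=39 WR=40  [WAW R4: wait I5 write@33]

I6 = (34, 35, 39, 40)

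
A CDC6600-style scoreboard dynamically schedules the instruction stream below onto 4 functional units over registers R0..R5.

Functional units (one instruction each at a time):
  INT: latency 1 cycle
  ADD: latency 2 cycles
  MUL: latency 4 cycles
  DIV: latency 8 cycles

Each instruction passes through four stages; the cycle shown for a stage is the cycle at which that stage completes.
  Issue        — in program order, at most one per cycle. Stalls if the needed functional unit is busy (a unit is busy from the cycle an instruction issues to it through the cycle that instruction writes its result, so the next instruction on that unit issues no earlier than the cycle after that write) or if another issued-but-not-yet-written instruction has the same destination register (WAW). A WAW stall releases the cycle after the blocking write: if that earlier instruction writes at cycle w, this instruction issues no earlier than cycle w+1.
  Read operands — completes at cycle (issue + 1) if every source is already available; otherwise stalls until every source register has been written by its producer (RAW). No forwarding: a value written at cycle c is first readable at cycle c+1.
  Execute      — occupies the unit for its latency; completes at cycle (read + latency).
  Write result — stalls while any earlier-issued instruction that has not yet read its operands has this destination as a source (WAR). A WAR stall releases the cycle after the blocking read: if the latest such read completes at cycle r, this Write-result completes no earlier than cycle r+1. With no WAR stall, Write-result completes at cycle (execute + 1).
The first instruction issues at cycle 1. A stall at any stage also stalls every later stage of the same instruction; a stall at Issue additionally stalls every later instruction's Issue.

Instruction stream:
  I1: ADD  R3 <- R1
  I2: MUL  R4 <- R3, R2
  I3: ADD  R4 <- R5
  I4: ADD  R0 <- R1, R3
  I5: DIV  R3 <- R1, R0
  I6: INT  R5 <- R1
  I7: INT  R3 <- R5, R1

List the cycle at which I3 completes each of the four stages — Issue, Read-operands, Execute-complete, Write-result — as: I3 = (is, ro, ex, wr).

I1: IS=1 RO=2 EX=4 WR=5
I2: IS=2 RO=6 EX=10 WR=11  [RAW R3: wait I1 write@5]
I3: IS=12 RO=13 EX=15 WR=16  [WAW R4: wait I2 write@11]
I4: IS=17 RO=18 EX=20 WR=21  [struct: ADD busy until I3 writes@16]
I5: IS=18 RO=22 EX=30 WR=31  [RAW R0: wait I4 write@21]
I6: IS=19 RO=20 EX=21 WR=22
I7: IS=32 RO=33 EX=34 WR=35  [WAW R3: wait I5 write@31]

I3 = (12, 13, 15, 16)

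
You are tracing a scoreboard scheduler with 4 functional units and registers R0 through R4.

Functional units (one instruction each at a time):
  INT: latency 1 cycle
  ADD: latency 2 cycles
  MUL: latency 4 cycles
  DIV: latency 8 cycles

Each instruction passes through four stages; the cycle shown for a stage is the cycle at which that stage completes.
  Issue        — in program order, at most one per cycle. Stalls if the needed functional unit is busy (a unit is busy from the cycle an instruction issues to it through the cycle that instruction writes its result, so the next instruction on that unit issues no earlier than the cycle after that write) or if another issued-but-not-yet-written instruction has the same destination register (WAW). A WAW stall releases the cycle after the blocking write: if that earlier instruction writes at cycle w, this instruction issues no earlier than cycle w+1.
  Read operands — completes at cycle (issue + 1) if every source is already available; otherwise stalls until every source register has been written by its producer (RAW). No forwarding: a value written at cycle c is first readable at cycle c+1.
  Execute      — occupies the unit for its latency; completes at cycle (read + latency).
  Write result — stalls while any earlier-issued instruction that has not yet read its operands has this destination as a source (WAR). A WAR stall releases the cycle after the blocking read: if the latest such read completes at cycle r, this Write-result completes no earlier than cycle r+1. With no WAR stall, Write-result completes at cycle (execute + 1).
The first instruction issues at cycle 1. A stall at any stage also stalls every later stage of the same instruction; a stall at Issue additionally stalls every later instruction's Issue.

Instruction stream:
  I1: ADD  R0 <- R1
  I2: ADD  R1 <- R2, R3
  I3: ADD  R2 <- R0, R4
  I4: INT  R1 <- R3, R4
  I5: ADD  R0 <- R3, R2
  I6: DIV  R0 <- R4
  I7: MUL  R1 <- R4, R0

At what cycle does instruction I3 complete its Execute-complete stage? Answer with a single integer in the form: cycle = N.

cycle = 14

t=1  I1 issues→ADD
t=2  I1 reads
t=4  I1 exec-done
t=5  I1 writes R0
t=6  I2 issues→ADD
t=7  I2 reads
t=9  I2 exec-done
t=10  I2 writes R1
t=11  I3 issues→ADD
t=12  I3 reads | I4 issues→INT
t=13  I4 reads
t=14  I3 exec-done | I4 exec-done
t=15  I3 writes R2 | I4 writes R1
t=16  I5 issues→ADD
t=17  I5 reads
t=19  I5 exec-done
t=20  I5 writes R0
t=21  I6 issues→DIV
t=22  I6 reads | I7 issues→MUL
t=30  I6 exec-done
t=31  I6 writes R0
t=32  I7 reads
t=36  I7 exec-done
t=37  I7 writes R1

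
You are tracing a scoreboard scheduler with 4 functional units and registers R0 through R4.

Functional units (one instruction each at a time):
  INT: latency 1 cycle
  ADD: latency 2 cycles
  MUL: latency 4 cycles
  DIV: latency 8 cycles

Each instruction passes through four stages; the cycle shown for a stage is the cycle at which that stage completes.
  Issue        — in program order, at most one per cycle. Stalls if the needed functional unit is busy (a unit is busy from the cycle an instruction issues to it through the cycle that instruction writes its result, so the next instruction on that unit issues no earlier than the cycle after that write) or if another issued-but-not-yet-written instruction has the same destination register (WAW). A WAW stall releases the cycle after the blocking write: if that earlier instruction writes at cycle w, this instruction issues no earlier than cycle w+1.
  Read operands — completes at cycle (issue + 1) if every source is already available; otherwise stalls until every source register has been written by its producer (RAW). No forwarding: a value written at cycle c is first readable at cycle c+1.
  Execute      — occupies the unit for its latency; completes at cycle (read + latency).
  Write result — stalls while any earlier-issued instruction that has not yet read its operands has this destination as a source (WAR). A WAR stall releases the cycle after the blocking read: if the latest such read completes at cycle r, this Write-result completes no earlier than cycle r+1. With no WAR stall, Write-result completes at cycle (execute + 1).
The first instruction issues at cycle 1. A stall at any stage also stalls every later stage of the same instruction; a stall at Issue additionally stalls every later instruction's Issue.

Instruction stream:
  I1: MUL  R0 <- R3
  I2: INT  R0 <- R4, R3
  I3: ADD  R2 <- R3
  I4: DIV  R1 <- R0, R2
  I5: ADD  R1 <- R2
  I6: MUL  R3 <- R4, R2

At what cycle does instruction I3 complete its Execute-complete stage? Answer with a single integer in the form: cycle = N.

I1  is:1  ro:2  ex:6  wr:7
I2  is:8  ro:9  ex:10  wr:11  — WAW R0: wait I1 write@7
I3  is:9  ro:10  ex:12  wr:13
I4  is:10  ro:14  ex:22  wr:23  — RAW R2: wait I3 write@13
I5  is:24  ro:25  ex:27  wr:28  — WAW R1: wait I4 write@23
I6  is:25  ro:26  ex:30  wr:31

cycle = 12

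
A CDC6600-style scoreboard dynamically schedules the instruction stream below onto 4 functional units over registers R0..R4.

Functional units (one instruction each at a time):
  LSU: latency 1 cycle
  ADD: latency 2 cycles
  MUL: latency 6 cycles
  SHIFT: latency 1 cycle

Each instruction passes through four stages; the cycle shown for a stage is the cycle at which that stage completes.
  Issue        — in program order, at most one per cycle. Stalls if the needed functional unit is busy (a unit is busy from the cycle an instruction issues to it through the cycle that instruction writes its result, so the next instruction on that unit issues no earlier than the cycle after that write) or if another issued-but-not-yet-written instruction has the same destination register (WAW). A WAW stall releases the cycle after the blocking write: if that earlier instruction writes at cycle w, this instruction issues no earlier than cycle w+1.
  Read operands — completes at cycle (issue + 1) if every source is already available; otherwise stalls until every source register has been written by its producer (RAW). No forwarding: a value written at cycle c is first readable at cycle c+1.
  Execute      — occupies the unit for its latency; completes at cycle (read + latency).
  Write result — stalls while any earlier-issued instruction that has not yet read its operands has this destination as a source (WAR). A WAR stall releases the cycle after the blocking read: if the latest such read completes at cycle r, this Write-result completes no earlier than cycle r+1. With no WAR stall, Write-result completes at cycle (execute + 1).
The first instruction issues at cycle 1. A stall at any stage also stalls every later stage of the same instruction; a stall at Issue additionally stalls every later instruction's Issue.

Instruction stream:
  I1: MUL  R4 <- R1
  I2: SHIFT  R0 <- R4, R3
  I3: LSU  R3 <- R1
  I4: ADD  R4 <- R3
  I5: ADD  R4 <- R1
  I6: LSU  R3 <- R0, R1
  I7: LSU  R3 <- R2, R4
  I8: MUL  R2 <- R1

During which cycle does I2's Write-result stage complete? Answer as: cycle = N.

cycle 1: I1 issues→MUL
cycle 2: I1 reads, I2 issues→SHIFT
cycle 3: I3 issues→LSU
cycle 4: I3 reads
cycle 5: I3 exec-done
cycle 8: I1 exec-done
cycle 9: I1 writes R4
cycle 10: I2 reads, I4 issues→ADD
cycle 11: I2 exec-done, I3 writes R3
cycle 12: I2 writes R0, I4 reads
cycle 14: I4 exec-done
cycle 15: I4 writes R4
cycle 16: I5 issues→ADD
cycle 17: I5 reads, I6 issues→LSU
cycle 18: I6 reads
cycle 19: I5 exec-done, I6 exec-done
cycle 20: I5 writes R4, I6 writes R3
cycle 21: I7 issues→LSU
cycle 22: I7 reads, I8 issues→MUL
cycle 23: I7 exec-done, I8 reads
cycle 24: I7 writes R3
cycle 29: I8 exec-done
cycle 30: I8 writes R2

cycle = 12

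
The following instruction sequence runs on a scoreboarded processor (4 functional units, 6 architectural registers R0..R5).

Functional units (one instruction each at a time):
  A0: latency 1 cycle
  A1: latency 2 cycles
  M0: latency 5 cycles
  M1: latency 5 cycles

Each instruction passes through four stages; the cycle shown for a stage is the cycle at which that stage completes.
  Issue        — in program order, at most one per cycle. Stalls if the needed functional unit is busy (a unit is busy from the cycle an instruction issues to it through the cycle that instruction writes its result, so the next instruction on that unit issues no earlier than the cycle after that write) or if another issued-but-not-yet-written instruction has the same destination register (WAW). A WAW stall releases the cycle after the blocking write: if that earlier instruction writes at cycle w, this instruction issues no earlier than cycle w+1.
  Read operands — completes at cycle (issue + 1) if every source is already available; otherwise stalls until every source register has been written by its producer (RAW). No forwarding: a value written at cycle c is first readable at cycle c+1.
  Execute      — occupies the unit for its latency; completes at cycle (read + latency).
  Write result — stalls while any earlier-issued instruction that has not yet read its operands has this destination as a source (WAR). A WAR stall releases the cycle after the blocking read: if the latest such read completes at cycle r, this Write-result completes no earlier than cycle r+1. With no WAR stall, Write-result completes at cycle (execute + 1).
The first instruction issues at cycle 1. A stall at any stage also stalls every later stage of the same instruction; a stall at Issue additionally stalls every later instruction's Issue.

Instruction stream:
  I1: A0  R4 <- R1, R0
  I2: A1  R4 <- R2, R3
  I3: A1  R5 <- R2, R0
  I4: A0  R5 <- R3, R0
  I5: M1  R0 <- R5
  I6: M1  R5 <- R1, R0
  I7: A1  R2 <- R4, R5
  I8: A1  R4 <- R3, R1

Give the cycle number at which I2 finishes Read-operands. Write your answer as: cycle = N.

cycle 1: issue I1 (A0)
cycle 2: I1 read-ops
cycle 3: I1 finished on A0
cycle 4: I1→R4
cycle 5: issue I2 (A1)
cycle 6: I2 read-ops
cycle 8: I2 finished on A1
cycle 9: I2→R4
cycle 10: issue I3 (A1)
cycle 11: I3 read-ops
cycle 13: I3 finished on A1
cycle 14: I3→R5
cycle 15: issue I4 (A0)
cycle 16: I4 read-ops · issue I5 (M1)
cycle 17: I4 finished on A0
cycle 18: I4→R5
cycle 19: I5 read-ops
cycle 24: I5 finished on M1
cycle 25: I5→R0
cycle 26: issue I6 (M1)
cycle 27: I6 read-ops · issue I7 (A1)
cycle 32: I6 finished on M1
cycle 33: I6→R5
cycle 34: I7 read-ops
cycle 36: I7 finished on A1
cycle 37: I7→R2
cycle 38: issue I8 (A1)
cycle 39: I8 read-ops
cycle 41: I8 finished on A1
cycle 42: I8→R4

cycle = 6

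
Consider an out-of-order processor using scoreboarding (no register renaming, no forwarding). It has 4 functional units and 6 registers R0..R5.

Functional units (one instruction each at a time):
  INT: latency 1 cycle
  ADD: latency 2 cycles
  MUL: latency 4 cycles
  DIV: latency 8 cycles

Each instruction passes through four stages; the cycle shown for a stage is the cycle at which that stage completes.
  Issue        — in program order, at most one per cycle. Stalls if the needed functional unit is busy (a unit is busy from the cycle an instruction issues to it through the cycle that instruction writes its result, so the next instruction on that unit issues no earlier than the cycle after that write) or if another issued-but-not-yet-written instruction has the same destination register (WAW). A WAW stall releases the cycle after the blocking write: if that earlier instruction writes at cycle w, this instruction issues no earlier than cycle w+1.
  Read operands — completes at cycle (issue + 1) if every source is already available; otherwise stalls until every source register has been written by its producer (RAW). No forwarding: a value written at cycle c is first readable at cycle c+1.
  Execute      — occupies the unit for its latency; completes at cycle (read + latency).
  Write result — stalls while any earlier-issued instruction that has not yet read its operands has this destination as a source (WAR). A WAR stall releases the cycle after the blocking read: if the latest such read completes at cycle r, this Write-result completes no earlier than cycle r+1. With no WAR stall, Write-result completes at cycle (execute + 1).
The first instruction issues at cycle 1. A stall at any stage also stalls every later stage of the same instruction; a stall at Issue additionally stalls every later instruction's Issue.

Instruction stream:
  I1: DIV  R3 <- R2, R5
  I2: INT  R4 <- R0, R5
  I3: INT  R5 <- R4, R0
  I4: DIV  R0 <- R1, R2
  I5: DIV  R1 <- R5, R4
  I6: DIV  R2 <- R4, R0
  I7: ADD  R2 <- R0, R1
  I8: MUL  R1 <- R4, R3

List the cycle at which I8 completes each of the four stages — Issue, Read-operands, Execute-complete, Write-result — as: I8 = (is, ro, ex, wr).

  I1 | 1 | 2 | 10 | 11
  I2 | 2 | 3 | 4 | 5
  I3 | 6 | 7 | 8 | 9   struct: INT busy until I2 writes@5
  I4 | 12 | 13 | 21 | 22   struct: DIV busy until I1 writes@11
  I5 | 23 | 24 | 32 | 33   struct: DIV busy until I4 writes@22
  I6 | 34 | 35 | 43 | 44   struct: DIV busy until I5 writes@33
  I7 | 45 | 46 | 48 | 49   WAW R2: wait I6 write@44
  I8 | 46 | 47 | 51 | 52

I8 = (46, 47, 51, 52)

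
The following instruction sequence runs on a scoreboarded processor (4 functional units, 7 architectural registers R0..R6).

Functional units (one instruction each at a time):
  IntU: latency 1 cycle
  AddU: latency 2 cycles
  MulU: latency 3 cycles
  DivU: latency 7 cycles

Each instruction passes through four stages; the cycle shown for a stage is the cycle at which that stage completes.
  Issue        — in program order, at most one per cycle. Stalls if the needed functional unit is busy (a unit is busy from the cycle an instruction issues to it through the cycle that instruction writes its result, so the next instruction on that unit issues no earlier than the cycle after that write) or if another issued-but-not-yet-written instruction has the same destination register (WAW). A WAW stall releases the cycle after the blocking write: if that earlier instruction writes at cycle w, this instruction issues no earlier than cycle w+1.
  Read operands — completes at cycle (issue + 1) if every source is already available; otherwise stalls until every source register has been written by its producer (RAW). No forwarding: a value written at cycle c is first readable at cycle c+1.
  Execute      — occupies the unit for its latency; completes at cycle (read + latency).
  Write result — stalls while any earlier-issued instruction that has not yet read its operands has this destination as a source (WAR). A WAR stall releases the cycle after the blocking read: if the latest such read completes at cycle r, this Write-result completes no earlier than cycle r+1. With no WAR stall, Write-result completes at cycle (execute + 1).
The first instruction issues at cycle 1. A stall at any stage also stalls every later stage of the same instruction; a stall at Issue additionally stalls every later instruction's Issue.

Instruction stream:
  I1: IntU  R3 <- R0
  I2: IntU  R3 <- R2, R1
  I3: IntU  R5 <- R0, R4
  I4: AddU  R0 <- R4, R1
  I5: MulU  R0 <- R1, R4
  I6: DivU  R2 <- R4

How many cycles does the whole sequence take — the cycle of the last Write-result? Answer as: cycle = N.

cycle = 25

[1] I1→IntU
[2] I1 RO
[3] I1 EX
[4] I1 WR R3
[5] I2→IntU
[6] I2 RO
[7] I2 EX
[8] I2 WR R3
[9] I3→IntU
[10] I3 RO | I4→AddU
[11] I3 EX | I4 RO
[12] I3 WR R5
[13] I4 EX
[14] I4 WR R0
[15] I5→MulU
[16] I5 RO | I6→DivU
[17] I6 RO
[19] I5 EX
[20] I5 WR R0
[24] I6 EX
[25] I6 WR R2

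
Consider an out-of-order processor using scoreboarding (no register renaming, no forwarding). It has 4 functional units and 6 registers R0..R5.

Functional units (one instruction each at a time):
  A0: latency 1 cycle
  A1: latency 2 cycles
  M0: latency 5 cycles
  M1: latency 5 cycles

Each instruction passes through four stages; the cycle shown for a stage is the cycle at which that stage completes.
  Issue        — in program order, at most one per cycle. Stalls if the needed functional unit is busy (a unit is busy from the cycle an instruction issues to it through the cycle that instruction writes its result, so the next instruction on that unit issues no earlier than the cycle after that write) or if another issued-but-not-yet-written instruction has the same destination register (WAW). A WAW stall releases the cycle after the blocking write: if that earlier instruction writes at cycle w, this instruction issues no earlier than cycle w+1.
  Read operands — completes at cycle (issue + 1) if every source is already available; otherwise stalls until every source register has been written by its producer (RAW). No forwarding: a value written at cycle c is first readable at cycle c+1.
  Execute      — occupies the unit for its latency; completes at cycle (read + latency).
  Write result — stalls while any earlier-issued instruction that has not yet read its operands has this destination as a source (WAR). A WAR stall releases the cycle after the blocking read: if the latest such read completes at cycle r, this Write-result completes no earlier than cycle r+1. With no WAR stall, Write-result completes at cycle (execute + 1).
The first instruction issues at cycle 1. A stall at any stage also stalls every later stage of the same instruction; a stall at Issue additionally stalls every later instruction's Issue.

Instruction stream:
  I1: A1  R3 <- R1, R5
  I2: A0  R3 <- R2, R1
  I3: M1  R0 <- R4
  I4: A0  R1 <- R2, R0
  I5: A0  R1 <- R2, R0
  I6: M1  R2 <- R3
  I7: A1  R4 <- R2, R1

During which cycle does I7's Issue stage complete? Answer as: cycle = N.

cycle = 20

[I1] 1/2/4/5
[I2] 6/7/8/9  (WAW R3: wait I1 write@5)
[I3] 7/8/13/14
[I4] 10/15/16/17  (struct: A0 busy until I2 writes@9; RAW R0: wait I3 write@14)
[I5] 18/19/20/21  (struct: A0 busy until I4 writes@17)
[I6] 19/20/25/26
[I7] 20/27/29/30  (RAW R2: wait I6 write@26)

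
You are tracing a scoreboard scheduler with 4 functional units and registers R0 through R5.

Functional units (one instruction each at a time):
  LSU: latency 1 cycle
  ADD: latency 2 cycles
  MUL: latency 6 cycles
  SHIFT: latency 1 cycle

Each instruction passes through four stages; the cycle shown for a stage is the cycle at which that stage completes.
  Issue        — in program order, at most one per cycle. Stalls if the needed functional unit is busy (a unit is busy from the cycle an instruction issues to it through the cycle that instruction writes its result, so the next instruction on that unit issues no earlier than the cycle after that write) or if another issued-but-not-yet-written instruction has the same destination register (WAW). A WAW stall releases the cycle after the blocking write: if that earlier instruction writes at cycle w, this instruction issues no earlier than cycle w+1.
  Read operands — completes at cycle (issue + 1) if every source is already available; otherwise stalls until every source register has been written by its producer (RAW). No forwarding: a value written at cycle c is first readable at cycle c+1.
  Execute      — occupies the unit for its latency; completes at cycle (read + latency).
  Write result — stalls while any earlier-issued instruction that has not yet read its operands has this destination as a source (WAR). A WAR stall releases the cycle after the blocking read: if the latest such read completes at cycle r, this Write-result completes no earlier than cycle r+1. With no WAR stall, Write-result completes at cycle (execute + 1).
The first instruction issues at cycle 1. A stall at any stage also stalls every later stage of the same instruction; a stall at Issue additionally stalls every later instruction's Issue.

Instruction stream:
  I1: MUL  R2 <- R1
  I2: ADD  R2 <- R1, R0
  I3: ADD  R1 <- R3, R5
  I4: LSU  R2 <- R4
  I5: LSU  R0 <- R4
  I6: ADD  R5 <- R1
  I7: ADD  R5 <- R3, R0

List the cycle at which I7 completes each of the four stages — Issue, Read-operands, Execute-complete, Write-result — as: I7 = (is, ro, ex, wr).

I7 = (26, 27, 29, 30)

cycle 1: I1→MUL
cycle 2: I1 RO
cycle 8: I1 EX
cycle 9: I1 WR R2
cycle 10: I2→ADD
cycle 11: I2 RO
cycle 13: I2 EX
cycle 14: I2 WR R2
cycle 15: I3→ADD
cycle 16: I3 RO | I4→LSU
cycle 17: I4 RO
cycle 18: I3 EX | I4 EX
cycle 19: I3 WR R1 | I4 WR R2
cycle 20: I5→LSU
cycle 21: I5 RO | I6→ADD
cycle 22: I5 EX | I6 RO
cycle 23: I5 WR R0
cycle 24: I6 EX
cycle 25: I6 WR R5
cycle 26: I7→ADD
cycle 27: I7 RO
cycle 29: I7 EX
cycle 30: I7 WR R5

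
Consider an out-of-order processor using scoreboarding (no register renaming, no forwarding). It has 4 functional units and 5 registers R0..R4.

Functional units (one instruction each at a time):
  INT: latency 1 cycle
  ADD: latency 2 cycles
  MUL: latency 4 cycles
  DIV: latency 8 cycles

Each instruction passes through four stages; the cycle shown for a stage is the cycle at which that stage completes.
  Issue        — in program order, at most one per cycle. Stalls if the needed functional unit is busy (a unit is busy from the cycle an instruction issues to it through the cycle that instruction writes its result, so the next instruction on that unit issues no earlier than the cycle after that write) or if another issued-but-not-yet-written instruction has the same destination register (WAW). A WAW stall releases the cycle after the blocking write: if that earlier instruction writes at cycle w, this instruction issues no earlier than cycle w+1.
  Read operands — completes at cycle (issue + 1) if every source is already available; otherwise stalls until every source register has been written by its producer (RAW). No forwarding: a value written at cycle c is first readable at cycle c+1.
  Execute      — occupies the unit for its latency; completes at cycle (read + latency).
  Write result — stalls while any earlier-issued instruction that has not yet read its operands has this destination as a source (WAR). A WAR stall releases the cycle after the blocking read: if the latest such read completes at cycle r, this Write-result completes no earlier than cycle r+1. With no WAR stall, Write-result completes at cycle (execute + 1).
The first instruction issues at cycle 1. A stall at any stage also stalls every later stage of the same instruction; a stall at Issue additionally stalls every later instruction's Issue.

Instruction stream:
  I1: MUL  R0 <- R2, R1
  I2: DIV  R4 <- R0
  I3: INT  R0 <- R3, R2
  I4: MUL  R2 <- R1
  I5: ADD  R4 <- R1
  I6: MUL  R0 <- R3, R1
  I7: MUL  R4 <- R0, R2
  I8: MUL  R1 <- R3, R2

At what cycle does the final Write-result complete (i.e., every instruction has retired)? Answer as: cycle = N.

cycle = 39

[1] I1→MUL
[2] I1 RO · I2→DIV
[6] I1 EX
[7] I1 WR R0
[8] I2 RO · I3→INT
[9] I3 RO · I4→MUL
[10] I3 EX · I4 RO
[11] I3 WR R0
[14] I4 EX
[15] I4 WR R2
[16] I2 EX
[17] I2 WR R4
[18] I5→ADD
[19] I5 RO · I6→MUL
[20] I6 RO
[21] I5 EX
[22] I5 WR R4
[24] I6 EX
[25] I6 WR R0
[26] I7→MUL
[27] I7 RO
[31] I7 EX
[32] I7 WR R4
[33] I8→MUL
[34] I8 RO
[38] I8 EX
[39] I8 WR R1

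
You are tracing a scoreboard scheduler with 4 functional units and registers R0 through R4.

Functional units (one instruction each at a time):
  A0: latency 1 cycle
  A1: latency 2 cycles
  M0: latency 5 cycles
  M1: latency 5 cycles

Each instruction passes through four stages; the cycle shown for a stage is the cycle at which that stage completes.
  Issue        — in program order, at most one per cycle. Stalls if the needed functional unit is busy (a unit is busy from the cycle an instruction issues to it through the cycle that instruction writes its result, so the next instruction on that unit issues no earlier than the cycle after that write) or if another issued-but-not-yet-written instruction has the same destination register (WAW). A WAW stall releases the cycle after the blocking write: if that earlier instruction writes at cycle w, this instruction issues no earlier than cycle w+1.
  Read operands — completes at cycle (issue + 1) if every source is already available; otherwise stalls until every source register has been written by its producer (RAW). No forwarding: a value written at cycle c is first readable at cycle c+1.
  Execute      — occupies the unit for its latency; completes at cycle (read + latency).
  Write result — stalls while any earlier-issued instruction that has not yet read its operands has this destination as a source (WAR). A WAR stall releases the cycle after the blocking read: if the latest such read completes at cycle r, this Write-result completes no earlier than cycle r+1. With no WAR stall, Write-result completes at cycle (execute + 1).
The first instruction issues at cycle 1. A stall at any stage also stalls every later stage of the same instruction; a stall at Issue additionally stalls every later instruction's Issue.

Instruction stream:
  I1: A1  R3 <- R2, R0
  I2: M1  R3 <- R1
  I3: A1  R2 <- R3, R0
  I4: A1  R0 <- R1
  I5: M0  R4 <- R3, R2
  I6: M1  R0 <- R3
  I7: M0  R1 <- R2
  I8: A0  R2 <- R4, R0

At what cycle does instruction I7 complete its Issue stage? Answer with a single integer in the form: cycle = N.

cycle = 27

c1: I1→A1
c2: I1 RO
c4: I1 EX
c5: I1 WR R3
c6: I2→M1
c7: I2 RO, I3→A1
c12: I2 EX
c13: I2 WR R3
c14: I3 RO
c16: I3 EX
c17: I3 WR R2
c18: I4→A1
c19: I4 RO, I5→M0
c20: I5 RO
c21: I4 EX
c22: I4 WR R0
c23: I6→M1
c24: I6 RO
c25: I5 EX
c26: I5 WR R4
c27: I7→M0
c28: I7 RO, I8→A0
c29: I6 EX
c30: I6 WR R0
c31: I8 RO
c32: I8 EX
c33: I7 EX, I8 WR R2
c34: I7 WR R1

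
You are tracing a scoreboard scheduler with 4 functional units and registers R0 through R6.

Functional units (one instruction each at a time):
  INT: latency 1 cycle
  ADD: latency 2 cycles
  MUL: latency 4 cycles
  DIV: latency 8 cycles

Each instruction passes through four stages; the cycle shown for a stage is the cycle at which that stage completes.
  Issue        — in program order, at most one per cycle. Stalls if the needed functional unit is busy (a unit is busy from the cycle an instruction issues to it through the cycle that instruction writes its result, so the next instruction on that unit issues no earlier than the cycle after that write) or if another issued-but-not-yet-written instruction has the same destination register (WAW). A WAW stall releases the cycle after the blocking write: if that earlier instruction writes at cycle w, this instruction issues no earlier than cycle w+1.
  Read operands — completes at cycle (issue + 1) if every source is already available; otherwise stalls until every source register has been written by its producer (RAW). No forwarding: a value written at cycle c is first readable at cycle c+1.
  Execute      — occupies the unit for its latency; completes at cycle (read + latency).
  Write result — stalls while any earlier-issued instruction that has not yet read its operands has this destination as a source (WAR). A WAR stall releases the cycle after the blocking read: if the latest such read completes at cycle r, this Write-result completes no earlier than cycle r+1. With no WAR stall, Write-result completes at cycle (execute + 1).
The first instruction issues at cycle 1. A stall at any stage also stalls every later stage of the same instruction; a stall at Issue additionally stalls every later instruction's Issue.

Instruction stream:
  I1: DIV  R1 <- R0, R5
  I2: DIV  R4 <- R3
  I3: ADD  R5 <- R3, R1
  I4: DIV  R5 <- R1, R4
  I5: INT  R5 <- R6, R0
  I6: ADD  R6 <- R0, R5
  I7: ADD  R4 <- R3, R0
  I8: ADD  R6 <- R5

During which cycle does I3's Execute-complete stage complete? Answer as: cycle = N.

[1] I1→DIV
[2] I1 RO
[10] I1 EX
[11] I1 WR R1
[12] I2→DIV
[13] I2 RO; I3→ADD
[14] I3 RO
[16] I3 EX
[17] I3 WR R5
[21] I2 EX
[22] I2 WR R4
[23] I4→DIV
[24] I4 RO
[32] I4 EX
[33] I4 WR R5
[34] I5→INT
[35] I5 RO; I6→ADD
[36] I5 EX
[37] I5 WR R5
[38] I6 RO
[40] I6 EX
[41] I6 WR R6
[42] I7→ADD
[43] I7 RO
[45] I7 EX
[46] I7 WR R4
[47] I8→ADD
[48] I8 RO
[50] I8 EX
[51] I8 WR R6

cycle = 16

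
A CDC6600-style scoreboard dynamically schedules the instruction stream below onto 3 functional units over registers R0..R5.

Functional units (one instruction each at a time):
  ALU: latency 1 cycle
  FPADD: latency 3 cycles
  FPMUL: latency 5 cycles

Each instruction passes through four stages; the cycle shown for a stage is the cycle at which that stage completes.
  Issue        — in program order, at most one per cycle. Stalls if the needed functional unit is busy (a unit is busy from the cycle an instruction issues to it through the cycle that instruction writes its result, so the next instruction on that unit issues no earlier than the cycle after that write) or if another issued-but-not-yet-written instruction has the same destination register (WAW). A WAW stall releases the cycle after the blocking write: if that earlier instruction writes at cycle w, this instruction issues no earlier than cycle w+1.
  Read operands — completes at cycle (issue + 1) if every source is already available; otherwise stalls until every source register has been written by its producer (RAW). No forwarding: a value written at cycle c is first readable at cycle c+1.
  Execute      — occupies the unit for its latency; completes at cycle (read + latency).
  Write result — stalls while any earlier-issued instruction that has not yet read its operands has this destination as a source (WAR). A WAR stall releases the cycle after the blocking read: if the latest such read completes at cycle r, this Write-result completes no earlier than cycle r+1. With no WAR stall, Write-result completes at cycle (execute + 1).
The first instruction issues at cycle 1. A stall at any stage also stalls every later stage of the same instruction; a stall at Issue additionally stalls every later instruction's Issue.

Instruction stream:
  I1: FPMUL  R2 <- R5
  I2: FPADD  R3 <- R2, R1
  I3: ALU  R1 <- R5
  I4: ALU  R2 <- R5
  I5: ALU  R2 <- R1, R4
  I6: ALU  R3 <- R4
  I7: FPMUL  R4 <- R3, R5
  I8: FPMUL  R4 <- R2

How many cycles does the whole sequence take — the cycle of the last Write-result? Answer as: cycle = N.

I1: IS=1 RO=2 EX=7 WR=8
I2: IS=2 RO=9 EX=12 WR=13  [RAW R2: wait I1 write@8]
I3: IS=3 RO=4 EX=5 WR=10  [WAR R1: wait I2 read@9]
I4: IS=11 RO=12 EX=13 WR=14  [struct: ALU busy until I3 writes@10]
I5: IS=15 RO=16 EX=17 WR=18  [struct: ALU busy until I4 writes@14]
I6: IS=19 RO=20 EX=21 WR=22  [struct: ALU busy until I5 writes@18]
I7: IS=20 RO=23 EX=28 WR=29  [RAW R3: wait I6 write@22]
I8: IS=30 RO=31 EX=36 WR=37  [struct: FPMUL busy until I7 writes@29]

cycle = 37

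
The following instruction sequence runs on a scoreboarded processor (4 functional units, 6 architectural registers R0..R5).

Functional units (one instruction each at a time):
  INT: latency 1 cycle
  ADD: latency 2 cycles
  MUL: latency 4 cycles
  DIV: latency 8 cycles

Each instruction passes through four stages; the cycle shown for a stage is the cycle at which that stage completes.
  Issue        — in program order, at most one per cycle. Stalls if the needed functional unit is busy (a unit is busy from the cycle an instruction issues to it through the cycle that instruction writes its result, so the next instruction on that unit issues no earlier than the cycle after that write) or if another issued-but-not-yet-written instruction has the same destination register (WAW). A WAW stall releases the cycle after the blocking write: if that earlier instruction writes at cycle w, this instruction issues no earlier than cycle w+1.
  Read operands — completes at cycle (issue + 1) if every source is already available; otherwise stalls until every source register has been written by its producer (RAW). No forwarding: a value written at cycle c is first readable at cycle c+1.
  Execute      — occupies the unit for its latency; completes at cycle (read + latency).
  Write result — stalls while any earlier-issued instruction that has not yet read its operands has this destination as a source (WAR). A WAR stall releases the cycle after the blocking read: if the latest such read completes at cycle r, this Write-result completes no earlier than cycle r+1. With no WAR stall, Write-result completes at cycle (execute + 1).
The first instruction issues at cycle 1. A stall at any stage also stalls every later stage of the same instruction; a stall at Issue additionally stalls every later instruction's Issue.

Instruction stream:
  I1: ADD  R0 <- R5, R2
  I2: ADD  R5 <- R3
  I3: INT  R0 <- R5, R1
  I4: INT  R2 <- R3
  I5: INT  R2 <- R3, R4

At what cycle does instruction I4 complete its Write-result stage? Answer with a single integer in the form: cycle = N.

I1  is:1  ro:2  ex:4  wr:5
I2  is:6  ro:7  ex:9  wr:10  — struct: ADD busy until I1 writes@5
I3  is:7  ro:11  ex:12  wr:13  — RAW R5: wait I2 write@10
I4  is:14  ro:15  ex:16  wr:17  — struct: INT busy until I3 writes@13
I5  is:18  ro:19  ex:20  wr:21  — struct: INT busy until I4 writes@17

cycle = 17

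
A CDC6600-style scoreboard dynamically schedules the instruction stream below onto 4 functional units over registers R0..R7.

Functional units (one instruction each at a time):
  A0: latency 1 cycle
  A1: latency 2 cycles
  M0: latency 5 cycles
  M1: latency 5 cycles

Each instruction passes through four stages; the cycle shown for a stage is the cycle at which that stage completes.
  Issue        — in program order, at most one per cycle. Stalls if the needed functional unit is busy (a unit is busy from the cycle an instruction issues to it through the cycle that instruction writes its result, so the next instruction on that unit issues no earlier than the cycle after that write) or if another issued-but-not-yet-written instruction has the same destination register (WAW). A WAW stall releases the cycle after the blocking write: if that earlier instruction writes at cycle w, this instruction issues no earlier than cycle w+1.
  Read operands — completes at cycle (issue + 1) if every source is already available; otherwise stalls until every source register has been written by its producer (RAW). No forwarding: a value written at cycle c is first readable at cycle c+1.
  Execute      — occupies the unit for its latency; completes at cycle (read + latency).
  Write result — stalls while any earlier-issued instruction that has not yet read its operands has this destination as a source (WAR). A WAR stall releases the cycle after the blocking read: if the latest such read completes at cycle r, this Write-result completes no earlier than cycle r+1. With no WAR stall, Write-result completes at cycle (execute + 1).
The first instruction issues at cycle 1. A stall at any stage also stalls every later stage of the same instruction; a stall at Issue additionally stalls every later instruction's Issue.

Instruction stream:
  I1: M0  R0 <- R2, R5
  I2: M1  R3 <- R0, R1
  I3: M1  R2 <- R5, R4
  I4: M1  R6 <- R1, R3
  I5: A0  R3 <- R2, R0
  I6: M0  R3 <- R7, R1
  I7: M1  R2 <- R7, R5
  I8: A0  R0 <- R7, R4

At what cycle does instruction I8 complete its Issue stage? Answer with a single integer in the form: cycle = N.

I1: IS=1 RO=2 EX=7 WR=8
I2: IS=2 RO=9 EX=14 WR=15  [RAW R0: wait I1 write@8]
I3: IS=16 RO=17 EX=22 WR=23  [struct: M1 busy until I2 writes@15]
I4: IS=24 RO=25 EX=30 WR=31  [struct: M1 busy until I3 writes@23]
I5: IS=25 RO=26 EX=27 WR=28
I6: IS=29 RO=30 EX=35 WR=36  [WAW R3: wait I5 write@28]
I7: IS=32 RO=33 EX=38 WR=39  [struct: M1 busy until I4 writes@31]
I8: IS=33 RO=34 EX=35 WR=36

cycle = 33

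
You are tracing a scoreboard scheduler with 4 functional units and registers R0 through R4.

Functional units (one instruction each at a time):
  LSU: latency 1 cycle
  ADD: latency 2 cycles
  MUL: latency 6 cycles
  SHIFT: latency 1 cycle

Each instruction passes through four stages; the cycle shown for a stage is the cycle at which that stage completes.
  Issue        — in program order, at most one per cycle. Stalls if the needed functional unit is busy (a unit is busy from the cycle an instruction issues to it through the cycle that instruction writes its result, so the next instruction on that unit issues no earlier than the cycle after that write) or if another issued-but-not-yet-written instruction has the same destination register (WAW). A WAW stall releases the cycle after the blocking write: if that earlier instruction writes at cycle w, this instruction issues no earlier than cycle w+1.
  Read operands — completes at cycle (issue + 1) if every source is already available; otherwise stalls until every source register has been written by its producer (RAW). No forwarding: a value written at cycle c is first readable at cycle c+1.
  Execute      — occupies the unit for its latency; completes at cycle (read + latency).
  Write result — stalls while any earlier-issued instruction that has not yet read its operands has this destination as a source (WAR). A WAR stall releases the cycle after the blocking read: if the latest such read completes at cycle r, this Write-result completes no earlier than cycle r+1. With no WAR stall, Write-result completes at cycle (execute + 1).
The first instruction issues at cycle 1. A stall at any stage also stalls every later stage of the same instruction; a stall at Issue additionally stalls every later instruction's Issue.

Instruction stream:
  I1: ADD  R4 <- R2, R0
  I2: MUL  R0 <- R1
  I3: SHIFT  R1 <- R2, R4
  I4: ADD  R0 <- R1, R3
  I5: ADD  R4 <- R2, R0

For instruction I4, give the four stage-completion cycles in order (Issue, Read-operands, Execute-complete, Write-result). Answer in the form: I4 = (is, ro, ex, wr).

I4 = (11, 12, 14, 15)

  I1 | 1 | 2 | 4 | 5
  I2 | 2 | 3 | 9 | 10
  I3 | 3 | 6 | 7 | 8   RAW R4: wait I1 write@5
  I4 | 11 | 12 | 14 | 15   WAW R0: wait I2 write@10
  I5 | 16 | 17 | 19 | 20   struct: ADD busy until I4 writes@15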